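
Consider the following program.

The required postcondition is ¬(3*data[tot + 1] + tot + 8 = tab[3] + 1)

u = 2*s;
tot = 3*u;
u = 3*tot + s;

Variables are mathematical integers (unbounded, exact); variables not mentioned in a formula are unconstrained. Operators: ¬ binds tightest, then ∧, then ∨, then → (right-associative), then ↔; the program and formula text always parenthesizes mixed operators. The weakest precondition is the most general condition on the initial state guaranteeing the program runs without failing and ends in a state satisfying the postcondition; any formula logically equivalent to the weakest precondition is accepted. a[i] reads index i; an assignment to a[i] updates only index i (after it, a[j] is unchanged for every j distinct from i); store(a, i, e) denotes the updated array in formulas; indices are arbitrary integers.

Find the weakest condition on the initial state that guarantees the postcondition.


Working backward. After the program, the postcondition ¬(3*data[tot + 1] + tot + 8 = tab[3] + 1) must hold; in canonical form it is ¬(3*data[tot + 1] + tot = tab[3] - 7).
Before u := 3*tot + s: ¬(3*data[tot + 1] + tot = tab[3] - 7)
Before tot := 3*u: ¬(3*data[3*u + 1] + 3*u = tab[3] - 7)
Before u := 2*s: ¬(3*data[6*s + 1] + 6*s = tab[3] - 7)
Answer: WP = ¬(3*data[6*s + 1] + 6*s = tab[3] - 7)


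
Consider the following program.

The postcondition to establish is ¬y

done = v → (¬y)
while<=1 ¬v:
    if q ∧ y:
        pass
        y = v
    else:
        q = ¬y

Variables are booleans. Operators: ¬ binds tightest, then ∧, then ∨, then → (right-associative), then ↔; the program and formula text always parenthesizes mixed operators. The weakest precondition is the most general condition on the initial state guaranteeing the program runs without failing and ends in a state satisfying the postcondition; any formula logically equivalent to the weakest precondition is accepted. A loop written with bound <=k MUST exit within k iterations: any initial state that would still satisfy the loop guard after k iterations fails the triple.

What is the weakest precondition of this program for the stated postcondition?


Working backward. After the program, ¬y must hold.
Before the loop (bound <=1), unroll the exhaustion recursion (WP_0 = exit-now case; WP_j = one more guarded iteration, up to j = 1):
  WP_0: v ∧ (¬y)
  WP_1: ((¬v) → ((¬(q ∧ y)) ∧ ((¬(q ∧ y)) → (v ∧ (¬y))))) ∧ (v → (¬y))
So before the loop: ((¬v) → ((¬(q ∧ y)) ∧ ((¬(q ∧ y)) → (v ∧ (¬y))))) ∧ (v → (¬y))
Before done := v → (¬y): ((¬v) → ((¬(q ∧ y)) ∧ ((¬(q ∧ y)) → (v ∧ (¬y))))) ∧ (v → (¬y))
Answer: WP = ((¬v) → ((¬(q ∧ y)) ∧ ((¬(q ∧ y)) → (v ∧ (¬y))))) ∧ (v → (¬y))


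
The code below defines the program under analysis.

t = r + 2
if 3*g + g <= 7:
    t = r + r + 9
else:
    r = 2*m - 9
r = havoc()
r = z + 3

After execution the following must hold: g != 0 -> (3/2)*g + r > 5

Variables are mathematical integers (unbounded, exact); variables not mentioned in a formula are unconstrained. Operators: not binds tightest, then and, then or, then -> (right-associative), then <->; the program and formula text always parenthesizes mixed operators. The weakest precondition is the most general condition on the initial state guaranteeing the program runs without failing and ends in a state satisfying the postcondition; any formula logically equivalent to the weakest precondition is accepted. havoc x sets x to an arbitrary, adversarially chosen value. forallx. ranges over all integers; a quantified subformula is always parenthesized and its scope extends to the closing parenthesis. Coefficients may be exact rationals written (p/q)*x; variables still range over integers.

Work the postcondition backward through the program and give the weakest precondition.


Working backward. After the program, g != 0 -> (3/2)*g + r > 5 must hold.
Before r := z + 3: g != 0 -> (3/2)*g + z > 2
Before havoc r: g != 0 -> (3/2)*g + z > 2
Then branch requires g != 0 -> (3/2)*g + z > 2; else branch requires g != 0 -> (3/2)*g + z > 2.
Before the if: (4*g <= 7 -> (g != 0 -> (3/2)*g + z > 2)) and ((not (4*g <= 7)) -> (g != 0 -> (3/2)*g + z > 2))
Before t := r + 2: (4*g <= 7 -> (g != 0 -> (3/2)*g + z > 2)) and ((not (4*g <= 7)) -> (g != 0 -> (3/2)*g + z > 2))
Answer: WP = (4*g <= 7 -> (g != 0 -> (3/2)*g + z > 2)) and ((not (4*g <= 7)) -> (g != 0 -> (3/2)*g + z > 2))


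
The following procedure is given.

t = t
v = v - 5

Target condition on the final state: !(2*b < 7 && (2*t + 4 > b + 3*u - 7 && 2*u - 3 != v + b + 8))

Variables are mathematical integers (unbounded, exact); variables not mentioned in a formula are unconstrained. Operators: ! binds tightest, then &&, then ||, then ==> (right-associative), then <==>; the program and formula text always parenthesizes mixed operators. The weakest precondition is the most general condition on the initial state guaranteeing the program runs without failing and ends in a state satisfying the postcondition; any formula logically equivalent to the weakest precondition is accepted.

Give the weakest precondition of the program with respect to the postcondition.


Working backward. After the program, the postcondition !(2*b < 7 && (2*t + 4 > b + 3*u - 7 && 2*u - 3 != v + b + 8)) must hold; in canonical form it is !(2*b < 7 && 2*t > b + 3*u - 11 && 2*u != b + v + 11).
Before v := v - 5: !(2*b < 7 && 2*t > b + 3*u - 11 && 2*u != b + v + 6)
Before t := t: !(2*b < 7 && 2*t > b + 3*u - 11 && 2*u != b + v + 6)
Answer: WP = !(2*b < 7 && 2*t > b + 3*u - 11 && 2*u != b + v + 6)


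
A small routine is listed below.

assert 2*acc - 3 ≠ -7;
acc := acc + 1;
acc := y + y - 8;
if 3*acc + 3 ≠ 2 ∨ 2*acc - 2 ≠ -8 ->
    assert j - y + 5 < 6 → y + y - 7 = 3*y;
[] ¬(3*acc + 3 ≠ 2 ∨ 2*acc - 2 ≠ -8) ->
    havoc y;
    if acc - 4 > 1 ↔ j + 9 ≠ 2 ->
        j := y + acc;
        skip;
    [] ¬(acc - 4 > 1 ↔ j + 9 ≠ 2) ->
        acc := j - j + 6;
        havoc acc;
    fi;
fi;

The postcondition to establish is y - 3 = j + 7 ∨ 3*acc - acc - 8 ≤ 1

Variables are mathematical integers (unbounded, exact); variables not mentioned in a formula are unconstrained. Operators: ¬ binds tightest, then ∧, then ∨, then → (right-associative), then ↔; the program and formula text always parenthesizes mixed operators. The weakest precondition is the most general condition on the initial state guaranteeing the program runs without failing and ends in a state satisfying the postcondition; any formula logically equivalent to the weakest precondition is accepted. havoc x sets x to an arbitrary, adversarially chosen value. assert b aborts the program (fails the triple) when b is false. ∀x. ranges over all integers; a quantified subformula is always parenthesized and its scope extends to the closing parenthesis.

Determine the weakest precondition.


Working backward. After the program, the postcondition y - 3 = j + 7 ∨ 3*acc - acc - 8 ≤ 1 must hold; in canonical form it is y = j + 10 ∨ 2*acc ≤ 9.
Then branch requires (j < y + 1 → y = -7) ∧ (y = j + 10 ∨ 2*acc ≤ 9); else branch requires ∀y_1. (((acc > 5 ↔ j ≠ -7) → (acc = -10 ∨ 2*acc ≤ 9)) ∧ ((¬(acc > 5 ↔ j ≠ -7)) → (∀acc_1. (y_1 = j + 10 ∨ 2*acc_1 ≤ 9)))).
Before the if: ((3*acc ≠ -1 ∨ 2*acc ≠ -6) → ((j < y + 1 → y = -7) ∧ (y = j + 10 ∨ 2*acc ≤ 9))) ∧ ((¬(3*acc ≠ -1 ∨ 2*acc ≠ -6)) → (∀y_1. (((acc > 5 ↔ j ≠ -7) → (acc = -10 ∨ 2*acc ≤ 9)) ∧ ((¬(acc > 5 ↔ j ≠ -7)) → (∀acc_1. (y_1 = j + 10 ∨ 2*acc_1 ≤ 9))))))
Before acc := y + y - 8: ((6*y ≠ 23 ∨ 4*y ≠ 10) → ((j < y + 1 → y = -7) ∧ (y = j + 10 ∨ 4*y ≤ 25))) ∧ ((¬(6*y ≠ 23 ∨ 4*y ≠ 10)) → (∀y_1. (((2*y > 13 ↔ j ≠ -7) → (2*y = -2 ∨ 4*y ≤ 25)) ∧ ((¬(2*y > 13 ↔ j ≠ -7)) → (∀acc_1. (y_1 = j + 10 ∨ 2*acc_1 ≤ 9))))))
Before acc := acc + 1: ((6*y ≠ 23 ∨ 4*y ≠ 10) → ((j < y + 1 → y = -7) ∧ (y = j + 10 ∨ 4*y ≤ 25))) ∧ ((¬(6*y ≠ 23 ∨ 4*y ≠ 10)) → (∀y_1. (((2*y > 13 ↔ j ≠ -7) → (2*y = -2 ∨ 4*y ≤ 25)) ∧ ((¬(2*y > 13 ↔ j ≠ -7)) → (∀acc_1. (y_1 = j + 10 ∨ 2*acc_1 ≤ 9))))))
Before assert 2*acc - 3 ≠ -7: 2*acc ≠ -4 ∧ ((6*y ≠ 23 ∨ 4*y ≠ 10) → ((j < y + 1 → y = -7) ∧ (y = j + 10 ∨ 4*y ≤ 25))) ∧ ((¬(6*y ≠ 23 ∨ 4*y ≠ 10)) → (∀y_1. (((2*y > 13 ↔ j ≠ -7) → (2*y = -2 ∨ 4*y ≤ 25)) ∧ ((¬(2*y > 13 ↔ j ≠ -7)) → (∀acc_1. (y_1 = j + 10 ∨ 2*acc_1 ≤ 9))))))
Answer: WP = 2*acc ≠ -4 ∧ ((6*y ≠ 23 ∨ 4*y ≠ 10) → ((j < y + 1 → y = -7) ∧ (y = j + 10 ∨ 4*y ≤ 25))) ∧ ((¬(6*y ≠ 23 ∨ 4*y ≠ 10)) → (∀y_1. (((2*y > 13 ↔ j ≠ -7) → (2*y = -2 ∨ 4*y ≤ 25)) ∧ ((¬(2*y > 13 ↔ j ≠ -7)) → (∀acc_1. (y_1 = j + 10 ∨ 2*acc_1 ≤ 9))))))


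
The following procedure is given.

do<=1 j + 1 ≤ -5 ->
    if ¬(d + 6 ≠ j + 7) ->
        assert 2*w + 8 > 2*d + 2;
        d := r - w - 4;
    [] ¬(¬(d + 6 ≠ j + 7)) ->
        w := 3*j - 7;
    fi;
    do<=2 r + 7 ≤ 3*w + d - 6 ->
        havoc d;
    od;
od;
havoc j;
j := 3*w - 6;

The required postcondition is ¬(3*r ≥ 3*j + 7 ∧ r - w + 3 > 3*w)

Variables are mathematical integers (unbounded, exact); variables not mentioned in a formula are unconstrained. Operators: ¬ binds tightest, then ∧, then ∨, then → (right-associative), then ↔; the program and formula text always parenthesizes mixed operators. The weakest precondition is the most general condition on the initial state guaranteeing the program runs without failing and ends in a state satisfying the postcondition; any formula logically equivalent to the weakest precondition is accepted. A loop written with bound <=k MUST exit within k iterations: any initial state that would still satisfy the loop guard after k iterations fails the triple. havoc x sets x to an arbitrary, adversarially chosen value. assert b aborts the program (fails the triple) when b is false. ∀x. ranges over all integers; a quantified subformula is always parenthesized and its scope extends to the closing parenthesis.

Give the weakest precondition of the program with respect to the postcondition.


Working backward. After the program, the postcondition ¬(3*r ≥ 3*j + 7 ∧ r - w + 3 > 3*w) must hold; in canonical form it is ¬(3*r ≥ 3*j + 7 ∧ r > 4*w - 3).
Before j := 3*w - 6: ¬(3*r ≥ 9*w - 11 ∧ r > 4*w - 3)
Before havoc j: ¬(3*r ≥ 9*w - 11 ∧ r > 4*w - 3)
Before the loop (bound <=1), unroll the exhaustion recursion (WP_0 = exit-now case; WP_j = one more guarded iteration, up to j = 1):
  WP_0: (¬(j ≤ -6)) ∧ (¬(3*r ≥ 9*w - 11 ∧ r > 4*w - 3))
  WP_1: (j ≤ -6 → (((¬(d ≠ j + 1)) → (2*w > 2*d - 6 ∧ (2*w ≥ 17 → (∀d_2. ((r ≤ d_2 + 3*w - 13 → (∀d_1. ((¬(r ≤ d_1 + 3*w - 13)) ∧ (¬(j ≤ -6)) ∧ (¬(3*r ≥ 9*w - 11 ∧ r > 4*w - 3))))) ∧ ((¬(r ≤ d_2 + 3*w - 13)) → ((¬(j ≤ -6)) ∧ (¬(3*r ≥ 9*w - 11 ∧ r > 4*w - 3))))))) ∧ ((¬(2*w ≥ 17)) → ((¬(j ≤ -6)) ∧ (¬(3*r ≥ 9*w - 11 ∧ r > 4*w - 3)))))) ∧ (d ≠ j + 1 → ((r ≤ d + 9*j - 34 → (∀d_2. ((r ≤ d_2 + 9*j - 34 → (∀d_1. ((¬(r ≤ d_1 + 9*j - 34)) ∧ (¬(j ≤ -6)) ∧ (¬(3*r ≥ 27*j - 74 ∧ r > 12*j - 31))))) ∧ ((¬(r ≤ d_2 + 9*j - 34)) → ((¬(j ≤ -6)) ∧ (¬(3*r ≥ 27*j - 74 ∧ r > 12*j - 31))))))) ∧ ((¬(r ≤ d + 9*j - 34)) → ((¬(j ≤ -6)) ∧ (¬(3*r ≥ 27*j - 74 ∧ r > 12*j - 31)))))))) ∧ ((¬(j ≤ -6)) → (¬(3*r ≥ 9*w - 11 ∧ r > 4*w - 3)))
So before the loop: (j ≤ -6 → (((¬(d ≠ j + 1)) → (2*w > 2*d - 6 ∧ (2*w ≥ 17 → (∀d_2. ((r ≤ d_2 + 3*w - 13 → (∀d_1. ((¬(r ≤ d_1 + 3*w - 13)) ∧ (¬(j ≤ -6)) ∧ (¬(3*r ≥ 9*w - 11 ∧ r > 4*w - 3))))) ∧ ((¬(r ≤ d_2 + 3*w - 13)) → ((¬(j ≤ -6)) ∧ (¬(3*r ≥ 9*w - 11 ∧ r > 4*w - 3))))))) ∧ ((¬(2*w ≥ 17)) → ((¬(j ≤ -6)) ∧ (¬(3*r ≥ 9*w - 11 ∧ r > 4*w - 3)))))) ∧ (d ≠ j + 1 → ((r ≤ d + 9*j - 34 → (∀d_2. ((r ≤ d_2 + 9*j - 34 → (∀d_1. ((¬(r ≤ d_1 + 9*j - 34)) ∧ (¬(j ≤ -6)) ∧ (¬(3*r ≥ 27*j - 74 ∧ r > 12*j - 31))))) ∧ ((¬(r ≤ d_2 + 9*j - 34)) → ((¬(j ≤ -6)) ∧ (¬(3*r ≥ 27*j - 74 ∧ r > 12*j - 31))))))) ∧ ((¬(r ≤ d + 9*j - 34)) → ((¬(j ≤ -6)) ∧ (¬(3*r ≥ 27*j - 74 ∧ r > 12*j - 31)))))))) ∧ ((¬(j ≤ -6)) → (¬(3*r ≥ 9*w - 11 ∧ r > 4*w - 3)))
Answer: WP = (j ≤ -6 → (((¬(d ≠ j + 1)) → (2*w > 2*d - 6 ∧ (2*w ≥ 17 → (∀d_2. ((r ≤ d_2 + 3*w - 13 → (∀d_1. ((¬(r ≤ d_1 + 3*w - 13)) ∧ (¬(j ≤ -6)) ∧ (¬(3*r ≥ 9*w - 11 ∧ r > 4*w - 3))))) ∧ ((¬(r ≤ d_2 + 3*w - 13)) → ((¬(j ≤ -6)) ∧ (¬(3*r ≥ 9*w - 11 ∧ r > 4*w - 3))))))) ∧ ((¬(2*w ≥ 17)) → ((¬(j ≤ -6)) ∧ (¬(3*r ≥ 9*w - 11 ∧ r > 4*w - 3)))))) ∧ (d ≠ j + 1 → ((r ≤ d + 9*j - 34 → (∀d_2. ((r ≤ d_2 + 9*j - 34 → (∀d_1. ((¬(r ≤ d_1 + 9*j - 34)) ∧ (¬(j ≤ -6)) ∧ (¬(3*r ≥ 27*j - 74 ∧ r > 12*j - 31))))) ∧ ((¬(r ≤ d_2 + 9*j - 34)) → ((¬(j ≤ -6)) ∧ (¬(3*r ≥ 27*j - 74 ∧ r > 12*j - 31))))))) ∧ ((¬(r ≤ d + 9*j - 34)) → ((¬(j ≤ -6)) ∧ (¬(3*r ≥ 27*j - 74 ∧ r > 12*j - 31)))))))) ∧ ((¬(j ≤ -6)) → (¬(3*r ≥ 9*w - 11 ∧ r > 4*w - 3)))


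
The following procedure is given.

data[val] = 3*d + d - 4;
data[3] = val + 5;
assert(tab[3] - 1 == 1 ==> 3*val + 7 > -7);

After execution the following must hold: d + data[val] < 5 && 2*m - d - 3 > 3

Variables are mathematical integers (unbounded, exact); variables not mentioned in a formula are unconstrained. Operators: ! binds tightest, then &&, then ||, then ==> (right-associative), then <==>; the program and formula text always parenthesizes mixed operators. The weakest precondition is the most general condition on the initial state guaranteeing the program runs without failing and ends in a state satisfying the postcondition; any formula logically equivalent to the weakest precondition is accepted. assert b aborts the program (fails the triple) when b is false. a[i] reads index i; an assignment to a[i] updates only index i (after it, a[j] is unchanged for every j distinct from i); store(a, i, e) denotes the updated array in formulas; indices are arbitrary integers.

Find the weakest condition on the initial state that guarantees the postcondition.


Working backward. After the program, the postcondition d + data[val] < 5 && 2*m - d - 3 > 3 must hold; in canonical form it is data[val] + d < 5 && 2*m > d + 6.
Before assert tab[3] - 1 == 1 ==> 3*val + 7 > -7: (tab[3] == 2 ==> 3*val > -14) && data[val] + d < 5 && 2*m > d + 6
Before data[3] := val + 5: (tab[3] == 2 ==> 3*val > -14) && store(data, 3, val + 5)[val] + d < 5 && 2*m > d + 6
Before data[val] := 3*d + d - 4: (tab[3] == 2 ==> 3*val > -14) && store(store(data, val, 4*d - 4), 3, val + 5)[val] + d < 5 && 2*m > d + 6
Answer: WP = (tab[3] == 2 ==> 3*val > -14) && store(store(data, val, 4*d - 4), 3, val + 5)[val] + d < 5 && 2*m > d + 6


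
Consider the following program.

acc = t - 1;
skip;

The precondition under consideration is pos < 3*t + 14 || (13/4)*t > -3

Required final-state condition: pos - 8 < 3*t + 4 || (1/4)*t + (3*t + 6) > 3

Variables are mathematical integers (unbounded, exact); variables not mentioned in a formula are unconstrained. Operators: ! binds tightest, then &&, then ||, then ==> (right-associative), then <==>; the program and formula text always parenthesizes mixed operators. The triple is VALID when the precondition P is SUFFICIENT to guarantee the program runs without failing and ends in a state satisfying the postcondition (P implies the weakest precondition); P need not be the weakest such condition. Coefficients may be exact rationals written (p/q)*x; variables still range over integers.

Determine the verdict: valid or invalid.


Working backward. After the program, the postcondition pos - 8 < 3*t + 4 || (1/4)*t + (3*t + 6) > 3 must hold; in canonical form it is pos < 3*t + 12 || (13/4)*t > -3.
Before skip: pos < 3*t + 12 || (13/4)*t > -3
Before acc := t - 1: pos < 3*t + 12 || (13/4)*t > -3
The weakest precondition is pos < 3*t + 12 || (13/4)*t > -3.
Check whether pos < 3*t + 14 || (13/4)*t > -3 implies it.
Countermodel: at the initial state pos = 9, t = -1, the precondition holds but the weakest precondition fails.
Answer: invalid


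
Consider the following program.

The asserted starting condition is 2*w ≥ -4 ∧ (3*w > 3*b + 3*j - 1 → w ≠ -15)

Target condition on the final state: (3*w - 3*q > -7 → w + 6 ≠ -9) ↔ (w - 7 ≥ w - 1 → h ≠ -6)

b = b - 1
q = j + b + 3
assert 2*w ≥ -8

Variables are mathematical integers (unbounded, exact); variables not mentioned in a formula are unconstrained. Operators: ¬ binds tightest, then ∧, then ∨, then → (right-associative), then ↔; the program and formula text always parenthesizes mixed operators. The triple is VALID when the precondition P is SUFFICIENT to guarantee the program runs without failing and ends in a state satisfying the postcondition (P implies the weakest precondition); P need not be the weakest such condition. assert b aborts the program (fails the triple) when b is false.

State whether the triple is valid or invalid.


Working backward. After the program, the postcondition (3*w - 3*q > -7 → w + 6 ≠ -9) ↔ (w - 7 ≥ w - 1 → h ≠ -6) must hold; in canonical form it is 3*w > 3*q - 7 → w ≠ -15.
Before assert 2*w ≥ -8: 2*w ≥ -8 ∧ (3*w > 3*q - 7 → w ≠ -15)
Before q := j + b + 3: 2*w ≥ -8 ∧ (3*w > 3*b + 3*j + 2 → w ≠ -15)
Before b := b - 1: 2*w ≥ -8 ∧ (3*w > 3*b + 3*j - 1 → w ≠ -15)
The weakest precondition is 2*w ≥ -8 ∧ (3*w > 3*b + 3*j - 1 → w ≠ -15).
Check whether 2*w ≥ -4 ∧ (3*w > 3*b + 3*j - 1 → w ≠ -15) implies it.
Every state satisfying the precondition satisfies the weakest precondition: the implication holds.
Answer: valid


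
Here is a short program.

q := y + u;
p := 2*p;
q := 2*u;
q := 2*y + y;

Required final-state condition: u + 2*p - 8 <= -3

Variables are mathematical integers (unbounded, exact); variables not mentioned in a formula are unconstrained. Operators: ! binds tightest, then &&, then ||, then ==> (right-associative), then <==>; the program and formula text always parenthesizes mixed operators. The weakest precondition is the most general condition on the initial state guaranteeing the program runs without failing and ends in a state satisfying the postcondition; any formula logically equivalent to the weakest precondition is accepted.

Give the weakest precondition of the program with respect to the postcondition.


Working backward. After the program, the postcondition u + 2*p - 8 <= -3 must hold; in canonical form it is 2*p + u <= 5.
Before q := 2*y + y: 2*p + u <= 5
Before q := 2*u: 2*p + u <= 5
Before p := 2*p: 4*p + u <= 5
Before q := y + u: 4*p + u <= 5
Answer: WP = 4*p + u <= 5


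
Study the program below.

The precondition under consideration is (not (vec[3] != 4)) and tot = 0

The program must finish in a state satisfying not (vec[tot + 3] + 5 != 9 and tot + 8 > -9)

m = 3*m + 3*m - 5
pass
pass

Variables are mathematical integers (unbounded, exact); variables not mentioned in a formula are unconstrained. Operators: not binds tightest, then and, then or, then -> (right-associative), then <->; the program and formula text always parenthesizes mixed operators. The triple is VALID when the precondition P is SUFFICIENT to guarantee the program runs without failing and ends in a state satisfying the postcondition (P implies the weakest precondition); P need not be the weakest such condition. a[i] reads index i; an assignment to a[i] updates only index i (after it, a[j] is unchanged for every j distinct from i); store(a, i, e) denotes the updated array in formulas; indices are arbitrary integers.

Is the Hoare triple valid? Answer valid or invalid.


Working backward. After the program, the postcondition not (vec[tot + 3] + 5 != 9 and tot + 8 > -9) must hold; in canonical form it is not (vec[tot + 3] != 4 and tot > -17).
Before skip: not (vec[tot + 3] != 4 and tot > -17)
Before skip: not (vec[tot + 3] != 4 and tot > -17)
Before m := 3*m + 3*m - 5: not (vec[tot + 3] != 4 and tot > -17)
The weakest precondition is not (vec[tot + 3] != 4 and tot > -17).
Check whether (not (vec[3] != 4)) and tot = 0 implies it.
Every state satisfying the precondition satisfies the weakest precondition: the implication holds.
Answer: valid


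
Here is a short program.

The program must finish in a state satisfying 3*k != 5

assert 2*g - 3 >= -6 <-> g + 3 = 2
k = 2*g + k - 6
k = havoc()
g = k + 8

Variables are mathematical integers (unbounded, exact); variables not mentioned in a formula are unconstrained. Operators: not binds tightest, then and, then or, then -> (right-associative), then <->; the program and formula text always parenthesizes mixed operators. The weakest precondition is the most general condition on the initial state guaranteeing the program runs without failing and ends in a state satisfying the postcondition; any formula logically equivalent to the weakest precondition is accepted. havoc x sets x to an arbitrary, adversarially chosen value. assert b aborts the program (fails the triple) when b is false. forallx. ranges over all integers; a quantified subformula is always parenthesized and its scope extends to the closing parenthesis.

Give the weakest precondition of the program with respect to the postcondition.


Working backward. After the program, 3*k != 5 must hold.
Before g := k + 8: 3*k != 5
Before havoc k: forall k_1. 3*k_1 != 5
Before k := 2*g + k - 6: forall k_1. 3*k_1 != 5
Before assert 2*g - 3 >= -6 <-> g + 3 = 2: (2*g >= -3 <-> g = -1) and (forall k_1. 3*k_1 != 5)
Answer: WP = (2*g >= -3 <-> g = -1) and (forall k_1. 3*k_1 != 5)


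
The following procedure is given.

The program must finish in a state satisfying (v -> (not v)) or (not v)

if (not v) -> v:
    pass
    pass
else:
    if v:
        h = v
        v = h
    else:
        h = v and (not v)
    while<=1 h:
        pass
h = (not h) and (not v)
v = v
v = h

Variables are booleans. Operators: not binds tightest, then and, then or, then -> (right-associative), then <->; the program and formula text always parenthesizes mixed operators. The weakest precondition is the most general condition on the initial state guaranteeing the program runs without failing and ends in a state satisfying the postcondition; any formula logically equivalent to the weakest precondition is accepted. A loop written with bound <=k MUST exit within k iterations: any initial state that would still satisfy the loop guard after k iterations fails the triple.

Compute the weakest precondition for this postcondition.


Working backward. After the program, (v -> (not v)) or (not v) must hold.
Before v := h: (h -> (not h)) or (not h)
Before v := v: (h -> (not h)) or (not h)
Before h := (not h) and (not v): (((not h) and (not v)) -> (not ((not h) and (not v)))) or (not ((not h) and (not v)))
Then branch requires (((not h) and (not v)) -> (not ((not h) and (not v)))) or (not ((not h) and (not v))); else branch requires (v -> ((v -> ((not v) and (((not v) -> v) or v))) and ((not v) -> (((not v) -> v) or v)))) and ((not v) -> (((not v) -> v) or v)).
Before the if: (((not v) -> v) -> ((((not h) and (not v)) -> (not ((not h) and (not v)))) or (not ((not h) and (not v))))) and ((not ((not v) -> v)) -> ((v -> ((v -> ((not v) and (((not v) -> v) or v))) and ((not v) -> (((not v) -> v) or v)))) and ((not v) -> (((not v) -> v) or v))))
Answer: WP = (((not v) -> v) -> ((((not h) and (not v)) -> (not ((not h) and (not v)))) or (not ((not h) and (not v))))) and ((not ((not v) -> v)) -> ((v -> ((v -> ((not v) and (((not v) -> v) or v))) and ((not v) -> (((not v) -> v) or v)))) and ((not v) -> (((not v) -> v) or v))))


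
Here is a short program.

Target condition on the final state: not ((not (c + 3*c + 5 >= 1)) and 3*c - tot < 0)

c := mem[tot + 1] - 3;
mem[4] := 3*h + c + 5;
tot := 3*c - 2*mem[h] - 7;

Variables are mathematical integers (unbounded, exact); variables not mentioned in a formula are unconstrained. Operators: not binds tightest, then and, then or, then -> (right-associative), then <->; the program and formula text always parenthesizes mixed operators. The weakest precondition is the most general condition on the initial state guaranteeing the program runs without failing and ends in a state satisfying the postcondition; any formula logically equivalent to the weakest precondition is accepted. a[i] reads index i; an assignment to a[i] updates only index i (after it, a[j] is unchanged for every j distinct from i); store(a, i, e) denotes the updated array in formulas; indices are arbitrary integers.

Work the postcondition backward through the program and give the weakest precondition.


Working backward. After the program, the postcondition not ((not (c + 3*c + 5 >= 1)) and 3*c - tot < 0) must hold; in canonical form it is not ((not (4*c >= -4)) and 3*c < tot).
Before tot := 3*c - 2*mem[h] - 7: not ((not (4*c >= -4)) and 2*mem[h] < -7)
Before mem[4] := 3*h + c + 5: not ((not (4*c >= -4)) and 2*store(mem, 4, c + 3*h + 5)[h] < -7)
Before c := mem[tot + 1] - 3: not ((not (4*mem[tot + 1] >= 8)) and 2*store(mem, 4, mem[tot + 1] + 3*h + 2)[h] < -7)
Answer: WP = not ((not (4*mem[tot + 1] >= 8)) and 2*store(mem, 4, mem[tot + 1] + 3*h + 2)[h] < -7)


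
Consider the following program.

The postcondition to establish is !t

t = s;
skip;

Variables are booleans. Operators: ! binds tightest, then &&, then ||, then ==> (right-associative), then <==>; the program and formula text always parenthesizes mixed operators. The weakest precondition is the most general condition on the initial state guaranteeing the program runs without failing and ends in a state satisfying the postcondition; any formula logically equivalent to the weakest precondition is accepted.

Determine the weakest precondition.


Working backward. After the program, !t must hold.
Before skip: !t
Before t := s: !s
Answer: WP = !s


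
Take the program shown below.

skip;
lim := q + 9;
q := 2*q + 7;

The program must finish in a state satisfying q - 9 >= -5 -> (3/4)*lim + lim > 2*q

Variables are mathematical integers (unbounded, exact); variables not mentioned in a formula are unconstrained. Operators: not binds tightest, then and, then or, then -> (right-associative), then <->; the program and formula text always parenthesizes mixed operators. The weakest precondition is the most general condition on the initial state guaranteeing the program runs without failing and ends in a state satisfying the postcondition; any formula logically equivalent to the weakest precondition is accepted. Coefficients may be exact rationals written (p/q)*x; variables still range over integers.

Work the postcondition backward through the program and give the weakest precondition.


Working backward. After the program, the postcondition q - 9 >= -5 -> (3/4)*lim + lim > 2*q must hold; in canonical form it is q >= 4 -> (7/4)*lim > 2*q.
Before q := 2*q + 7: 2*q >= -3 -> (7/4)*lim > 4*q + 14
Before lim := q + 9: 2*q >= -3 -> (9/4)*q < 7/4
Before skip: 2*q >= -3 -> (9/4)*q < 7/4
Answer: WP = 2*q >= -3 -> (9/4)*q < 7/4


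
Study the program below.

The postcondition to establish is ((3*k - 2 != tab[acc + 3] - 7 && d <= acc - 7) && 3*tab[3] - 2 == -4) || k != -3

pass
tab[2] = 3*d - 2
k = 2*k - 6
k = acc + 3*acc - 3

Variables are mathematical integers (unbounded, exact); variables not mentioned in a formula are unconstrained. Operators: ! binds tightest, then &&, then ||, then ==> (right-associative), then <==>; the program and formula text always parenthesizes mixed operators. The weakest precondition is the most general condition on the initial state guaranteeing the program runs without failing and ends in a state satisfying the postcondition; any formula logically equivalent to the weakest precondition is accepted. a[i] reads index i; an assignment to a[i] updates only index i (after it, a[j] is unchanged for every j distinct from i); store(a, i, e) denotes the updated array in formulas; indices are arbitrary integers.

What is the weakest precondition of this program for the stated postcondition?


Working backward. After the program, the postcondition ((3*k - 2 != tab[acc + 3] - 7 && d <= acc - 7) && 3*tab[3] - 2 == -4) || k != -3 must hold; in canonical form it is (3*k != tab[acc + 3] - 5 && d <= acc - 7 && 3*tab[3] == -2) || k != -3.
Before k := acc + 3*acc - 3: (12*acc != tab[acc + 3] + 4 && d <= acc - 7 && 3*tab[3] == -2) || 4*acc != 0
Before k := 2*k - 6: (12*acc != tab[acc + 3] + 4 && d <= acc - 7 && 3*tab[3] == -2) || 4*acc != 0
Before tab[2] := 3*d - 2: (12*acc != store(tab, 2, 3*d - 2)[acc + 3] + 4 && d <= acc - 7 && 3*tab[3] == -2) || 4*acc != 0
Before skip: (12*acc != store(tab, 2, 3*d - 2)[acc + 3] + 4 && d <= acc - 7 && 3*tab[3] == -2) || 4*acc != 0
Answer: WP = (12*acc != store(tab, 2, 3*d - 2)[acc + 3] + 4 && d <= acc - 7 && 3*tab[3] == -2) || 4*acc != 0


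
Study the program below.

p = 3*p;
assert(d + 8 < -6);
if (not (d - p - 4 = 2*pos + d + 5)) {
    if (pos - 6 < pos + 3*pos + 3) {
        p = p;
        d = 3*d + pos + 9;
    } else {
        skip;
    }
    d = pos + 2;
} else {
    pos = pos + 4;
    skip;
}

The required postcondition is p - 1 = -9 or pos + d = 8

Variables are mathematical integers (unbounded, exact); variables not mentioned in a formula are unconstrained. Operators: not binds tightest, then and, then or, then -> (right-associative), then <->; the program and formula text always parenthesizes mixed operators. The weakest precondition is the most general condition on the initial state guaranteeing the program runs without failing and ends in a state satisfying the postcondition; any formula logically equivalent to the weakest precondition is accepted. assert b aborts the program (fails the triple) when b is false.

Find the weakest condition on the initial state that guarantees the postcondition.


Working backward. After the program, the postcondition p - 1 = -9 or pos + d = 8 must hold; in canonical form it is p = -8 or d + pos = 8.
Then branch requires (3*pos > -9 -> (p = -8 or 2*pos = 6)) and ((not (3*pos > -9)) -> (p = -8 or 2*pos = 6)); else branch requires p = -8 or d + pos = 4.
Before the if: ((not (p + 2*pos = -9)) -> ((3*pos > -9 -> (p = -8 or 2*pos = 6)) and ((not (3*pos > -9)) -> (p = -8 or 2*pos = 6)))) and (p + 2*pos = -9 -> (p = -8 or d + pos = 4))
Before assert d + 8 < -6: d < -14 and ((not (p + 2*pos = -9)) -> ((3*pos > -9 -> (p = -8 or 2*pos = 6)) and ((not (3*pos > -9)) -> (p = -8 or 2*pos = 6)))) and (p + 2*pos = -9 -> (p = -8 or d + pos = 4))
Before p := 3*p: d < -14 and ((not (3*p + 2*pos = -9)) -> ((3*pos > -9 -> (3*p = -8 or 2*pos = 6)) and ((not (3*pos > -9)) -> (3*p = -8 or 2*pos = 6)))) and (3*p + 2*pos = -9 -> (3*p = -8 or d + pos = 4))
Answer: WP = d < -14 and ((not (3*p + 2*pos = -9)) -> ((3*pos > -9 -> (3*p = -8 or 2*pos = 6)) and ((not (3*pos > -9)) -> (3*p = -8 or 2*pos = 6)))) and (3*p + 2*pos = -9 -> (3*p = -8 or d + pos = 4))


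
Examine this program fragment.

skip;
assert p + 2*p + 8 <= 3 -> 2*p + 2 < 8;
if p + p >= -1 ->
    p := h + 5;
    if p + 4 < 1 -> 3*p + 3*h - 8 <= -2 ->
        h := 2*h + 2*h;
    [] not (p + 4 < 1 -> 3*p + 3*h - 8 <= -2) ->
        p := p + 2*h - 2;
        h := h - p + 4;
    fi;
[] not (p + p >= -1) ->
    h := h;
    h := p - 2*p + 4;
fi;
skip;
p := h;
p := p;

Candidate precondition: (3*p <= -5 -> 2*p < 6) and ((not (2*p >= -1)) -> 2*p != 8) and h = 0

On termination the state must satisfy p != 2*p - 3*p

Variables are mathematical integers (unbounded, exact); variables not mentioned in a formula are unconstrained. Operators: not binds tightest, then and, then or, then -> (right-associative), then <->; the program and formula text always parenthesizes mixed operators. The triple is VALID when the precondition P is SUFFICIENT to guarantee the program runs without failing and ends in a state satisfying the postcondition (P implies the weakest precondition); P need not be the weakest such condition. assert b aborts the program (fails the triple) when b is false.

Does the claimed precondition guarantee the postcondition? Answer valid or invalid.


Working backward. After the program, the postcondition p != 2*p - 3*p must hold; in canonical form it is 2*p != 0.
Before p := p: 2*p != 0
Before p := h: 2*h != 0
Before skip: 2*h != 0
Then branch requires ((h < -8 -> 6*h <= -9) -> 8*h != 0) and ((not (h < -8 -> 6*h <= -9)) -> 4*h != 2); else branch requires 2*p != 8.
Before the if: (2*p >= -1 -> (((h < -8 -> 6*h <= -9) -> 8*h != 0) and ((not (h < -8 -> 6*h <= -9)) -> 4*h != 2))) and ((not (2*p >= -1)) -> 2*p != 8)
Before assert p + 2*p + 8 <= 3 -> 2*p + 2 < 8: (3*p <= -5 -> 2*p < 6) and (2*p >= -1 -> (((h < -8 -> 6*h <= -9) -> 8*h != 0) and ((not (h < -8 -> 6*h <= -9)) -> 4*h != 2))) and ((not (2*p >= -1)) -> 2*p != 8)
Before skip: (3*p <= -5 -> 2*p < 6) and (2*p >= -1 -> (((h < -8 -> 6*h <= -9) -> 8*h != 0) and ((not (h < -8 -> 6*h <= -9)) -> 4*h != 2))) and ((not (2*p >= -1)) -> 2*p != 8)
The weakest precondition is (3*p <= -5 -> 2*p < 6) and (2*p >= -1 -> (((h < -8 -> 6*h <= -9) -> 8*h != 0) and ((not (h < -8 -> 6*h <= -9)) -> 4*h != 2))) and ((not (2*p >= -1)) -> 2*p != 8).
Check whether (3*p <= -5 -> 2*p < 6) and ((not (2*p >= -1)) -> 2*p != 8) and h = 0 implies it.
Countermodel: at the initial state h = 0, p = 0, the precondition holds but the weakest precondition fails.
Answer: invalid


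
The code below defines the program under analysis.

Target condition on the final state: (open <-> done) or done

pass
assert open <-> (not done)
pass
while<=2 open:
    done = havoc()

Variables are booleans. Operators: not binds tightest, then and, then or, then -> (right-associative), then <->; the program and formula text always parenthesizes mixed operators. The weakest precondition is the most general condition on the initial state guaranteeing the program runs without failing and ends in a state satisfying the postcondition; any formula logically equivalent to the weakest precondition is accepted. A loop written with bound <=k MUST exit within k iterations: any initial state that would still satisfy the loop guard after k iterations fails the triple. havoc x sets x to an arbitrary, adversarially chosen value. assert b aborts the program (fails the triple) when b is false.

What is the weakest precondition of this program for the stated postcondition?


Working backward. After the program, (open <-> done) or done must hold.
Before the loop (bound <=2), unroll the exhaustion recursion (WP_0 = exit-now case; WP_j = one more guarded iteration, up to j = 2):
  WP_0: (not open) and ((open <-> done) or done)
  WP_1: (open -> (not open)) and ((not open) -> ((open <-> done) or done))
  WP_2: (open -> (open -> (not open))) and ((not open) -> ((open <-> done) or done))
So before the loop: (open -> (open -> (not open))) and ((not open) -> ((open <-> done) or done))
Before skip: (open -> (open -> (not open))) and ((not open) -> ((open <-> done) or done))
Before assert open <-> (not done): (open <-> (not done)) and (open -> (open -> (not open))) and ((not open) -> ((open <-> done) or done))
Before skip: (open <-> (not done)) and (open -> (open -> (not open))) and ((not open) -> ((open <-> done) or done))
Answer: WP = (open <-> (not done)) and (open -> (open -> (not open))) and ((not open) -> ((open <-> done) or done))


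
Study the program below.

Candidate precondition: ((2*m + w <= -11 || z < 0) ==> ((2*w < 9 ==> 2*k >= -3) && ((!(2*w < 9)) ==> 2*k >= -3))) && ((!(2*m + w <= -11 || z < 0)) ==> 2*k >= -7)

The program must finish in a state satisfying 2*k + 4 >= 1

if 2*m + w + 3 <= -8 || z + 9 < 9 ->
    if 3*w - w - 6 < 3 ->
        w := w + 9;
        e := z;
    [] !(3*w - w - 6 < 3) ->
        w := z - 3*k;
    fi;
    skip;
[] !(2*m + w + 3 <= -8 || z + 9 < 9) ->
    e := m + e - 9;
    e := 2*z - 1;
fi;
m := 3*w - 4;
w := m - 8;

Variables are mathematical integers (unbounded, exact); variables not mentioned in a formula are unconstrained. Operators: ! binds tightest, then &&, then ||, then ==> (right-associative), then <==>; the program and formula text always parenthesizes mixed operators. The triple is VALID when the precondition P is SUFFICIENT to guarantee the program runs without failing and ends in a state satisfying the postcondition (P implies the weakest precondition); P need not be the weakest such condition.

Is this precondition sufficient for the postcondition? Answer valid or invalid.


Working backward. After the program, the postcondition 2*k + 4 >= 1 must hold; in canonical form it is 2*k >= -3.
Before w := m - 8: 2*k >= -3
Before m := 3*w - 4: 2*k >= -3
Then branch requires (2*w < 9 ==> 2*k >= -3) && ((!(2*w < 9)) ==> 2*k >= -3); else branch requires 2*k >= -3.
Before the if: ((2*m + w <= -11 || z < 0) ==> ((2*w < 9 ==> 2*k >= -3) && ((!(2*w < 9)) ==> 2*k >= -3))) && ((!(2*m + w <= -11 || z < 0)) ==> 2*k >= -3)
The weakest precondition is ((2*m + w <= -11 || z < 0) ==> ((2*w < 9 ==> 2*k >= -3) && ((!(2*w < 9)) ==> 2*k >= -3))) && ((!(2*m + w <= -11 || z < 0)) ==> 2*k >= -3).
Check whether ((2*m + w <= -11 || z < 0) ==> ((2*w < 9 ==> 2*k >= -3) && ((!(2*w < 9)) ==> 2*k >= -3))) && ((!(2*m + w <= -11 || z < 0)) ==> 2*k >= -7) implies it.
Countermodel: at the initial state k = -3, m = 0, w = -10, z = 0, the precondition holds but the weakest precondition fails.
Answer: invalid


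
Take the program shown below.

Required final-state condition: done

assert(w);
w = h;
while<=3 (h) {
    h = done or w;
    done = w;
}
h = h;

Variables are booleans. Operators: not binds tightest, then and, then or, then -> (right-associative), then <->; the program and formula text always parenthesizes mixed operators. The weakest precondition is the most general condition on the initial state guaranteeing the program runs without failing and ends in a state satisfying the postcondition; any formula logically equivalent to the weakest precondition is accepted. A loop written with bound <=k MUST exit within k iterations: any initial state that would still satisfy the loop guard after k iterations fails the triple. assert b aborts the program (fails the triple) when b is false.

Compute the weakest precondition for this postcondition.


Working backward. After the program, done must hold.
Before h := h: done
Before the loop (bound <=3), unroll the exhaustion recursion (WP_0 = exit-now case; WP_j = one more guarded iteration, up to j = 3):
  WP_0: (not h) and done
  WP_1: (h -> ((not (done or w)) and w)) and ((not h) -> done)
  WP_2: (h -> ((not (done or w)) and ((not (done or w)) -> w))) and ((not h) -> done)
  WP_3: (h -> (((done or w) -> ((not w) and ((not w) -> w))) and ((not (done or w)) -> w))) and ((not h) -> done)
So before the loop: (h -> (((done or w) -> ((not w) and ((not w) -> w))) and ((not (done or w)) -> w))) and ((not h) -> done)
Before w := h: (h -> (((done or h) -> ((not h) and ((not h) -> h))) and ((not (done or h)) -> h))) and ((not h) -> done)
Before assert w: w and (h -> (((done or h) -> ((not h) and ((not h) -> h))) and ((not (done or h)) -> h))) and ((not h) -> done)
Answer: WP = w and (h -> (((done or h) -> ((not h) and ((not h) -> h))) and ((not (done or h)) -> h))) and ((not h) -> done)


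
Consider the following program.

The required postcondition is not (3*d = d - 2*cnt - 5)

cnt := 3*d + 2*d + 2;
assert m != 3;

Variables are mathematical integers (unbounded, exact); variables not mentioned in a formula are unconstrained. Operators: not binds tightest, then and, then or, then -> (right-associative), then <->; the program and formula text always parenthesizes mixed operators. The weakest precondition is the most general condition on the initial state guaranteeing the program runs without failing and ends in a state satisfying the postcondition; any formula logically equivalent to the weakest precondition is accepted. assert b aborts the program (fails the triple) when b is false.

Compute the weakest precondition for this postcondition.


Working backward. After the program, the postcondition not (3*d = d - 2*cnt - 5) must hold; in canonical form it is not (2*cnt + 2*d = -5).
Before assert m != 3: m != 3 and (not (2*cnt + 2*d = -5))
Before cnt := 3*d + 2*d + 2: m != 3 and (not (12*d = -9))
Answer: WP = m != 3 and (not (12*d = -9))


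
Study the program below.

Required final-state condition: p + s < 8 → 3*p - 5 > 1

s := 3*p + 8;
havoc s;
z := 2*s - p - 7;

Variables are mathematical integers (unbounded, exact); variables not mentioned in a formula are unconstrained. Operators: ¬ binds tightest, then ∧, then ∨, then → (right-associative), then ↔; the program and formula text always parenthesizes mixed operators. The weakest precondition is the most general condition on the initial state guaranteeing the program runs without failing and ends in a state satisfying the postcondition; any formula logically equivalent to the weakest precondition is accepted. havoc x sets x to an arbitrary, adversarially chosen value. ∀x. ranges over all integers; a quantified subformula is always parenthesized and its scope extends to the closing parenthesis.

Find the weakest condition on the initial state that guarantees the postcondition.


Working backward. After the program, the postcondition p + s < 8 → 3*p - 5 > 1 must hold; in canonical form it is p + s < 8 → 3*p > 6.
Before z := 2*s - p - 7: p + s < 8 → 3*p > 6
Before havoc s: ∀s_1. (p + s_1 < 8 → 3*p > 6)
Before s := 3*p + 8: ∀s_1. (p + s_1 < 8 → 3*p > 6)
Answer: WP = ∀s_1. (p + s_1 < 8 → 3*p > 6)
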